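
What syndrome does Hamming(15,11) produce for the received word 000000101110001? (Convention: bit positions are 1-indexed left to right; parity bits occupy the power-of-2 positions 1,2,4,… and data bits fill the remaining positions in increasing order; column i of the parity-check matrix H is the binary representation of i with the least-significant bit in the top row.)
Syndrome s = H · r^T (mod 2), r = 000000101110001:
  s[0] = (101010101010101)·(000000101110001) mod 2 = 0+0+0+0+0+0+1+0+1+0+1+0+0+0+1 mod 2 = 0
  s[1] = (011001100110011)·(000000101110001) mod 2 = 0+0+0+0+0+0+1+0+0+1+1+0+0+0+1 mod 2 = 0
  s[2] = (000111100001111)·(000000101110001) mod 2 = 0+0+0+0+0+0+1+0+0+0+0+0+0+0+1 mod 2 = 0
  s[3] = (000000011111111)·(000000101110001) mod 2 = 0+0+0+0+0+0+0+0+1+1+1+0+0+0+1 mod 2 = 0
Syndrome = 0000
s = 0: no error detected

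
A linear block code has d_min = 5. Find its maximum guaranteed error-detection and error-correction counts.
(a) Detection requires d_min ≥ e+1, so e ≤ d_min − 1 = 4.
(b) Correction requires d_min ≥ 2t+1, so t ≤ ⌊(d_min − 1)/2⌋ = ⌊4/2⌋ = 2.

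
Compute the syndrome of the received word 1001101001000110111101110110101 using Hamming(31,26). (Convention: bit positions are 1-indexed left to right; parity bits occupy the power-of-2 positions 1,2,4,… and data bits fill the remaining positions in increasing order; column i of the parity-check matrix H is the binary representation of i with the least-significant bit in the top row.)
Syndrome s = H · r^T (mod 2), r = 1001101001000110111101110110101:
  s[0] = (1010101010101010101010101010101)·(1001101001000110111101110110101) mod 2 = 1+0+0+0+1+0+1+0+0+0+0+0+0+0+1+0+1+0+1+0+0+0+1+0+0+0+1+0+1+0+1 mod 2 = 0
  s[1] = (0110011001100110011001100110011)·(1001101001000110111101110110101) mod 2 = 0+0+0+0+0+0+1+0+0+1+0+0+0+1+1+0+0+1+1+0+0+1+1+0+0+1+1+0+0+0+1 mod 2 = 1
  s[2] = (0001111000011110000111100001111)·(1001101001000110111101110110101) mod 2 = 0+0+0+1+1+0+1+0+0+0+0+0+0+1+1+0+0+0+0+1+0+1+1+0+0+0+0+0+1+0+1 mod 2 = 0
  s[3] = (0000000111111110000000011111111)·(1001101001000110111101110110101) mod 2 = 0+0+0+0+0+0+0+0+0+1+0+0+0+1+1+0+0+0+0+0+0+0+0+1+0+1+1+0+1+0+1 mod 2 = 0
  s[4] = (0000000000000001111111111111111)·(1001101001000110111101110110101) mod 2 = 0+0+0+0+0+0+0+0+0+0+0+0+0+0+0+0+1+1+1+1+0+1+1+1+0+1+1+0+1+0+1 mod 2 = 1
Syndrome = 01001
Non-zero syndrome: error at position 18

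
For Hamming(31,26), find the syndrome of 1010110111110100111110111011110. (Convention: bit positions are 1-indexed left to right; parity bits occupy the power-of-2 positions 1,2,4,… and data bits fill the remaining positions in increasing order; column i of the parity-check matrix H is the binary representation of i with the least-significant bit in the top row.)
Syndrome s = H · r^T (mod 2), r = 1010110111110100111110111011110:
  s[0] = (1010101010101010101010101010101)·(1010110111110100111110111011110) mod 2 = 1+0+1+0+1+0+0+0+1+0+1+0+0+0+0+0+1+0+1+0+1+0+1+0+1+0+1+0+1+0+0 mod 2 = 0
  s[1] = (0110011001100110011001100110011)·(1010110111110100111110111011110) mod 2 = 0+0+1+0+0+1+0+0+0+1+1+0+0+1+0+0+0+1+1+0+0+0+1+0+0+0+1+0+0+1+0 mod 2 = 0
  s[2] = (0001111000011110000111100001111)·(1010110111110100111110111011110) mod 2 = 0+0+0+0+1+1+0+0+0+0+0+1+0+1+0+0+0+0+0+1+1+0+1+0+0+0+0+1+1+1+0 mod 2 = 0
  s[3] = (0000000111111110000000011111111)·(1010110111110100111110111011110) mod 2 = 0+0+0+0+0+0+0+1+1+1+1+1+0+1+0+0+0+0+0+0+0+0+0+1+1+0+1+1+1+1+0 mod 2 = 0
  s[4] = (0000000000000001111111111111111)·(1010110111110100111110111011110) mod 2 = 0+0+0+0+0+0+0+0+0+0+0+0+0+0+0+0+1+1+1+1+1+0+1+1+1+0+1+1+1+1+0 mod 2 = 0
Syndrome = 00000
s = 0: no error detected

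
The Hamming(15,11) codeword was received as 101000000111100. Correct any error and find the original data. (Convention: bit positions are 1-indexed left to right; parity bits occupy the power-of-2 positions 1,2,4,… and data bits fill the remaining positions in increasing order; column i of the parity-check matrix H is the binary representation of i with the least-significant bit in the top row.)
Syndrome s = H · r^T (mod 2), r = 101000000111100:
  s[0] = (101010101010101)·(101000000111100) mod 2 = 1+0+1+0+0+0+0+0+0+0+1+0+1+0+0 mod 2 = 0
  s[1] = (011001100110011)·(101000000111100) mod 2 = 0+0+1+0+0+0+0+0+0+1+1+0+0+0+0 mod 2 = 1
  s[2] = (000111100001111)·(101000000111100) mod 2 = 0+0+0+0+0+0+0+0+0+0+0+1+1+0+0 mod 2 = 0
  s[3] = (000000011111111)·(101000000111100) mod 2 = 0+0+0+0+0+0+0+0+0+1+1+1+1+0+0 mod 2 = 0
Syndrome = 0100
Column 2 of H equals this syndrome → error at bit 2 (1-indexed).
Flip bit 2: 101000000111100 → 111000000111100
Extract data bits at positions {3,5,6,7,9,10,11,12,13,14,15}: 10000111100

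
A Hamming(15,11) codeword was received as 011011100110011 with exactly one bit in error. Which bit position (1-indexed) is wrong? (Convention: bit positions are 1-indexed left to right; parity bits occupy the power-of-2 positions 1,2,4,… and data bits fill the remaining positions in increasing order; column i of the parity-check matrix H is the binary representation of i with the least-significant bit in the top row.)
Syndrome s = H · r^T (mod 2), r = 011011100110011:
  s[0] = (101010101010101)·(011011100110011) mod 2 = 0+0+1+0+1+0+1+0+0+0+1+0+0+0+1 mod 2 = 1
  s[1] = (011001100110011)·(011011100110011) mod 2 = 0+1+1+0+0+1+1+0+0+1+1+0+0+1+1 mod 2 = 0
  s[2] = (000111100001111)·(011011100110011) mod 2 = 0+0+0+0+1+1+1+0+0+0+0+0+0+1+1 mod 2 = 1
  s[3] = (000000011111111)·(011011100110011) mod 2 = 0+0+0+0+0+0+0+0+0+1+1+0+0+1+1 mod 2 = 0
Syndrome = 1010
Column i of H is the binary representation of i, so the syndrome is the binary index of the flipped bit.
Read s = 1010 with s[0] as LSB: 1·2^0 + 0·2^1 + 1·2^2 + 0·2^3 = 5.
Error is at bit position 5.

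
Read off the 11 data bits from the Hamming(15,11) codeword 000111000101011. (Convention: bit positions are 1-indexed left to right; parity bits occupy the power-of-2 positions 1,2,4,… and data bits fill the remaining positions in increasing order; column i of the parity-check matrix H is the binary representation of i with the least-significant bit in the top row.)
Parity bits occupy power-of-2 positions; data bits are at positions {3,5,6,7,9,10,11,12,13,14,15} (1-indexed).
Extract: c[3]=0 c[5]=1 c[6]=1 c[7]=0 c[9]=0 c[10]=1 c[11]=0 c[12]=1 c[13]=0 c[14]=1 c[15]=1
Data = 01100101011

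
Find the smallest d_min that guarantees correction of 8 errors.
Correcting t errors requires d_min ≥ 2t + 1 = 2·8 + 1 = 17.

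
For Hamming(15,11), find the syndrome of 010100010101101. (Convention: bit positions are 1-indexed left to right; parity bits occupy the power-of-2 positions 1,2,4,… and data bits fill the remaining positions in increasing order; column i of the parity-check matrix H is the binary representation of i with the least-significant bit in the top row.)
Syndrome s = H · r^T (mod 2), r = 010100010101101:
  s[0] = (101010101010101)·(010100010101101) mod 2 = 0+0+0+0+0+0+0+0+0+0+0+0+1+0+1 mod 2 = 0
  s[1] = (011001100110011)·(010100010101101) mod 2 = 0+1+0+0+0+0+0+0+0+1+0+0+0+0+1 mod 2 = 1
  s[2] = (000111100001111)·(010100010101101) mod 2 = 0+0+0+1+0+0+0+0+0+0+0+1+1+0+1 mod 2 = 0
  s[3] = (000000011111111)·(010100010101101) mod 2 = 0+0+0+0+0+0+0+1+0+1+0+1+1+0+1 mod 2 = 1
Syndrome = 0101
Non-zero syndrome: error at position 10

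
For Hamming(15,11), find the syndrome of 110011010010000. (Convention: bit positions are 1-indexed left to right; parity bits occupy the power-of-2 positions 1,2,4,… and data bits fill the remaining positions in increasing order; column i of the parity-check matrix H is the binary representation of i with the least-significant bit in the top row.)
Syndrome s = H · r^T (mod 2), r = 110011010010000:
  s[0] = (101010101010101)·(110011010010000) mod 2 = 1+0+0+0+1+0+0+0+0+0+1+0+0+0+0 mod 2 = 1
  s[1] = (011001100110011)·(110011010010000) mod 2 = 0+1+0+0+0+1+0+0+0+0+1+0+0+0+0 mod 2 = 1
  s[2] = (000111100001111)·(110011010010000) mod 2 = 0+0+0+0+1+1+0+0+0+0+0+0+0+0+0 mod 2 = 0
  s[3] = (000000011111111)·(110011010010000) mod 2 = 0+0+0+0+0+0+0+1+0+0+1+0+0+0+0 mod 2 = 0
Syndrome = 1100
Non-zero syndrome: error at position 3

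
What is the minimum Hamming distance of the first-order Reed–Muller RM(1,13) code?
d_min = 4096 (RM(1,13) has length 8192 and minimum distance 2^(m−1) = 4096).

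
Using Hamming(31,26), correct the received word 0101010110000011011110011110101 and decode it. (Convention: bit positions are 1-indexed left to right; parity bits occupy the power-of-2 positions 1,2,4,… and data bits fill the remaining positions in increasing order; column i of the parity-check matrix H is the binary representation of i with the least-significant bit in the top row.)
Syndrome s = H · r^T (mod 2), r = 0101010110000011011110011110101:
  s[0] = (1010101010101010101010101010101)·(0101010110000011011110011110101) mod 2 = 0+0+0+0+0+0+0+0+1+0+0+0+0+0+1+0+0+0+1+0+1+0+0+0+1+0+1+0+1+0+1 mod 2 = 0
  s[1] = (0110011001100110011001100110011)·(0101010110000011011110011110101) mod 2 = 0+1+0+0+0+1+0+0+0+0+0+0+0+0+1+0+0+1+1+0+0+0+0+0+0+1+1+0+0+0+1 mod 2 = 0
  s[2] = (0001111000011110000111100001111)·(0101010110000011011110011110101) mod 2 = 0+0+0+1+0+1+0+0+0+0+0+0+0+0+1+0+0+0+0+1+1+0+0+0+0+0+0+0+1+0+1 mod 2 = 1
  s[3] = (0000000111111110000000011111111)·(0101010110000011011110011110101) mod 2 = 0+0+0+0+0+0+0+1+1+0+0+0+0+0+1+0+0+0+0+0+0+0+0+1+1+1+1+0+1+0+1 mod 2 = 1
  s[4] = (0000000000000001111111111111111)·(0101010110000011011110011110101) mod 2 = 0+0+0+0+0+0+0+0+0+0+0+0+0+0+0+1+0+1+1+1+1+0+0+1+1+1+1+0+1+0+1 mod 2 = 1
Syndrome = 00111
Column 28 of H equals this syndrome → error at bit 28 (1-indexed).
Flip bit 28: 0101010110000011011110011110101 → 0101010110000011011110011111101
Extract data bits at positions {3,5,6,7,9,10,11,12,13,14,15,17,18,19,20,21,22,23,24,25,26,27,28,29,30,31}: 00101000001011110011111101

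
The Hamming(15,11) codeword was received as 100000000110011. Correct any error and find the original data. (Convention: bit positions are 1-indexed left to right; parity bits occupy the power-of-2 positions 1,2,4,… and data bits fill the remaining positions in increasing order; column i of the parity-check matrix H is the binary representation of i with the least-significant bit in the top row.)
Syndrome s = H · r^T (mod 2), r = 100000000110011:
  s[0] = (101010101010101)·(100000000110011) mod 2 = 1+0+0+0+0+0+0+0+0+0+1+0+0+0+1 mod 2 = 1
  s[1] = (011001100110011)·(100000000110011) mod 2 = 0+0+0+0+0+0+0+0+0+1+1+0+0+1+1 mod 2 = 0
  s[2] = (000111100001111)·(100000000110011) mod 2 = 0+0+0+0+0+0+0+0+0+0+0+0+0+1+1 mod 2 = 0
  s[3] = (000000011111111)·(100000000110011) mod 2 = 0+0+0+0+0+0+0+0+0+1+1+0+0+1+1 mod 2 = 0
Syndrome = 1000
Column 1 of H equals this syndrome → error at bit 1 (1-indexed).
Flip bit 1: 100000000110011 → 000000000110011
Extract data bits at positions {3,5,6,7,9,10,11,12,13,14,15}: 00000110011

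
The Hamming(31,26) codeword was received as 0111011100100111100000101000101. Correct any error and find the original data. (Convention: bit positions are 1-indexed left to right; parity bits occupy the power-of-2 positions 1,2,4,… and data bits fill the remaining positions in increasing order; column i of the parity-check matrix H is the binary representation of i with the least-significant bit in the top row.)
Syndrome s = H · r^T (mod 2), r = 0111011100100111100000101000101:
  s[0] = (1010101010101010101010101010101)·(0111011100100111100000101000101) mod 2 = 0+0+1+0+0+0+1+0+0+0+1+0+0+0+1+0+1+0+0+0+0+0+1+0+1+0+0+0+1+0+1 mod 2 = 1
  s[1] = (0110011001100110011001100110011)·(0111011100100111100000101000101) mod 2 = 0+1+1+0+0+1+1+0+0+0+1+0+0+1+1+0+0+0+0+0+0+0+1+0+0+0+0+0+0+0+1 mod 2 = 1
  s[2] = (0001111000011110000111100001111)·(0111011100100111100000101000101) mod 2 = 0+0+0+1+0+1+1+0+0+0+0+0+0+1+1+0+0+0+0+0+0+0+1+0+0+0+0+0+1+0+1 mod 2 = 0
  s[3] = (0000000111111110000000011111111)·(0111011100100111100000101000101) mod 2 = 0+0+0+0+0+0+0+1+0+0+1+0+0+1+1+0+0+0+0+0+0+0+0+0+1+0+0+0+1+0+1 mod 2 = 1
  s[4] = (0000000000000001111111111111111)·(0111011100100111100000101000101) mod 2 = 0+0+0+0+0+0+0+0+0+0+0+0+0+0+0+1+1+0+0+0+0+0+1+0+1+0+0+0+1+0+1 mod 2 = 0
Syndrome = 11010
Column 11 of H equals this syndrome → error at bit 11 (1-indexed).
Flip bit 11: 0111011100100111100000101000101 → 0111011100000111100000101000101
Extract data bits at positions {3,5,6,7,9,10,11,12,13,14,15,17,18,19,20,21,22,23,24,25,26,27,28,29,30,31}: 10110000011100000101000101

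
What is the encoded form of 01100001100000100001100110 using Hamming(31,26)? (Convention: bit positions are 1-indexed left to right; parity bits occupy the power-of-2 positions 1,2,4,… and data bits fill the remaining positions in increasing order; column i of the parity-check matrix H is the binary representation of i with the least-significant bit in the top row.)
Codeword c = d · G (mod 2), d = 01100001100000100001100110:
  c[0] = d·G[:,0] = (01100001100000100001100110)·(11011010101101010101010101) mod 2 = 0+1+0+0+0+0+0+0+1+0+0+0+0+0+0+0+0+0+0+1+0+0+0+1+0+0 mod 2 = 0
  c[1] = d·G[:,1] = (01100001100000100001100110)·(10110110011011001100110011) mod 2 = 0+0+1+0+0+0+0+0+0+0+0+0+0+0+0+0+0+0+0+0+1+0+0+0+1+0 mod 2 = 1
  c[2] = d·G[:,2] = (01100001100000100001100110)·(10000000000000000000000000) mod 2 = 0+0+0+0+0+0+0+0+0+0+0+0+0+0+0+0+0+0+0+0+0+0+0+0+0+0 mod 2 = 0
  c[3] = d·G[:,3] = (01100001100000100001100110)·(01110001111000111100001111) mod 2 = 0+1+1+0+0+0+0+1+1+0+0+0+0+0+1+0+0+0+0+0+0+0+0+1+1+0 mod 2 = 1
  c[4] = d·G[:,4] = (01100001100000100001100110)·(01000000000000000000000000) mod 2 = 0+1+0+0+0+0+0+0+0+0+0+0+0+0+0+0+0+0+0+0+0+0+0+0+0+0 mod 2 = 1
  c[5] = d·G[:,5] = (01100001100000100001100110)·(00100000000000000000000000) mod 2 = 0+0+1+0+0+0+0+0+0+0+0+0+0+0+0+0+0+0+0+0+0+0+0+0+0+0 mod 2 = 1
  c[6] = d·G[:,6] = (01100001100000100001100110)·(00010000000000000000000000) mod 2 = 0+0+0+0+0+0+0+0+0+0+0+0+0+0+0+0+0+0+0+0+0+0+0+0+0+0 mod 2 = 0
  c[7] = d·G[:,7] = (01100001100000100001100110)·(00001111111000000011111111) mod 2 = 0+0+0+0+0+0+0+1+1+0+0+0+0+0+0+0+0+0+0+1+1+0+0+1+1+0 mod 2 = 0
  c[8] = d·G[:,8] = (01100001100000100001100110)·(00001000000000000000000000) mod 2 = 0+0+0+0+0+0+0+0+0+0+0+0+0+0+0+0+0+0+0+0+0+0+0+0+0+0 mod 2 = 0
  c[9] = d·G[:,9] = (01100001100000100001100110)·(00000100000000000000000000) mod 2 = 0+0+0+0+0+0+0+0+0+0+0+0+0+0+0+0+0+0+0+0+0+0+0+0+0+0 mod 2 = 0
  c[10] = d·G[:,10] = (01100001100000100001100110)·(00000010000000000000000000) mod 2 = 0+0+0+0+0+0+0+0+0+0+0+0+0+0+0+0+0+0+0+0+0+0+0+0+0+0 mod 2 = 0
  c[11] = d·G[:,11] = (01100001100000100001100110)·(00000001000000000000000000) mod 2 = 0+0+0+0+0+0+0+1+0+0+0+0+0+0+0+0+0+0+0+0+0+0+0+0+0+0 mod 2 = 1
  c[12] = d·G[:,12] = (01100001100000100001100110)·(00000000100000000000000000) mod 2 = 0+0+0+0+0+0+0+0+1+0+0+0+0+0+0+0+0+0+0+0+0+0+0+0+0+0 mod 2 = 1
  c[13] = d·G[:,13] = (01100001100000100001100110)·(00000000010000000000000000) mod 2 = 0+0+0+0+0+0+0+0+0+0+0+0+0+0+0+0+0+0+0+0+0+0+0+0+0+0 mod 2 = 0
  c[14] = d·G[:,14] = (01100001100000100001100110)·(00000000001000000000000000) mod 2 = 0+0+0+0+0+0+0+0+0+0+0+0+0+0+0+0+0+0+0+0+0+0+0+0+0+0 mod 2 = 0
  c[15] = d·G[:,15] = (01100001100000100001100110)·(00000000000111111111111111) mod 2 = 0+0+0+0+0+0+0+0+0+0+0+0+0+0+1+0+0+0+0+1+1+0+0+1+1+0 mod 2 = 1
  c[16] = d·G[:,16] = (01100001100000100001100110)·(00000000000100000000000000) mod 2 = 0+0+0+0+0+0+0+0+0+0+0+0+0+0+0+0+0+0+0+0+0+0+0+0+0+0 mod 2 = 0
  c[17] = d·G[:,17] = (01100001100000100001100110)·(00000000000010000000000000) mod 2 = 0+0+0+0+0+0+0+0+0+0+0+0+0+0+0+0+0+0+0+0+0+0+0+0+0+0 mod 2 = 0
  c[18] = d·G[:,18] = (01100001100000100001100110)·(00000000000001000000000000) mod 2 = 0+0+0+0+0+0+0+0+0+0+0+0+0+0+0+0+0+0+0+0+0+0+0+0+0+0 mod 2 = 0
  c[19] = d·G[:,19] = (01100001100000100001100110)·(00000000000000100000000000) mod 2 = 0+0+0+0+0+0+0+0+0+0+0+0+0+0+1+0+0+0+0+0+0+0+0+0+0+0 mod 2 = 1
  c[20] = d·G[:,20] = (01100001100000100001100110)·(00000000000000010000000000) mod 2 = 0+0+0+0+0+0+0+0+0+0+0+0+0+0+0+0+0+0+0+0+0+0+0+0+0+0 mod 2 = 0
  c[21] = d·G[:,21] = (01100001100000100001100110)·(00000000000000001000000000) mod 2 = 0+0+0+0+0+0+0+0+0+0+0+0+0+0+0+0+0+0+0+0+0+0+0+0+0+0 mod 2 = 0
  c[22] = d·G[:,22] = (01100001100000100001100110)·(00000000000000000100000000) mod 2 = 0+0+0+0+0+0+0+0+0+0+0+0+0+0+0+0+0+0+0+0+0+0+0+0+0+0 mod 2 = 0
  c[23] = d·G[:,23] = (01100001100000100001100110)·(00000000000000000010000000) mod 2 = 0+0+0+0+0+0+0+0+0+0+0+0+0+0+0+0+0+0+0+0+0+0+0+0+0+0 mod 2 = 0
  c[24] = d·G[:,24] = (01100001100000100001100110)·(00000000000000000001000000) mod 2 = 0+0+0+0+0+0+0+0+0+0+0+0+0+0+0+0+0+0+0+1+0+0+0+0+0+0 mod 2 = 1
  c[25] = d·G[:,25] = (01100001100000100001100110)·(00000000000000000000100000) mod 2 = 0+0+0+0+0+0+0+0+0+0+0+0+0+0+0+0+0+0+0+0+1+0+0+0+0+0 mod 2 = 1
  c[26] = d·G[:,26] = (01100001100000100001100110)·(00000000000000000000010000) mod 2 = 0+0+0+0+0+0+0+0+0+0+0+0+0+0+0+0+0+0+0+0+0+0+0+0+0+0 mod 2 = 0
  c[27] = d·G[:,27] = (01100001100000100001100110)·(00000000000000000000001000) mod 2 = 0+0+0+0+0+0+0+0+0+0+0+0+0+0+0+0+0+0+0+0+0+0+0+0+0+0 mod 2 = 0
  c[28] = d·G[:,28] = (01100001100000100001100110)·(00000000000000000000000100) mod 2 = 0+0+0+0+0+0+0+0+0+0+0+0+0+0+0+0+0+0+0+0+0+0+0+1+0+0 mod 2 = 1
  c[29] = d·G[:,29] = (01100001100000100001100110)·(00000000000000000000000010) mod 2 = 0+0+0+0+0+0+0+0+0+0+0+0+0+0+0+0+0+0+0+0+0+0+0+0+1+0 mod 2 = 1
  c[30] = d·G[:,30] = (01100001100000100001100110)·(00000000000000000000000001) mod 2 = 0+0+0+0+0+0+0+0+0+0+0+0+0+0+0+0+0+0+0+0+0+0+0+0+0+0 mod 2 = 0
Codeword = 0101110000011001000100001100110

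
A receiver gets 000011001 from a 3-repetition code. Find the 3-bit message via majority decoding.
Split into 3-bit blocks and majority-vote each:
  block 1 = 000: 0 ones, 3 zeros → 0
  block 2 = 011: 2 ones, 1 zeros → 1
  block 3 = 001: 1 ones, 2 zeros → 0
Decoded = 010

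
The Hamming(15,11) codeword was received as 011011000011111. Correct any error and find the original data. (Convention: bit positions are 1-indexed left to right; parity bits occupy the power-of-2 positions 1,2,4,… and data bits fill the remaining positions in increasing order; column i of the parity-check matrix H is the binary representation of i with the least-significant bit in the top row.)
Syndrome s = H · r^T (mod 2), r = 011011000011111:
  s[0] = (101010101010101)·(011011000011111) mod 2 = 0+0+1+0+1+0+0+0+0+0+1+0+1+0+1 mod 2 = 1
  s[1] = (011001100110011)·(011011000011111) mod 2 = 0+1+1+0+0+1+0+0+0+0+1+0+0+1+1 mod 2 = 0
  s[2] = (000111100001111)·(011011000011111) mod 2 = 0+0+0+0+1+1+0+0+0+0+0+1+1+1+1 mod 2 = 0
  s[3] = (000000011111111)·(011011000011111) mod 2 = 0+0+0+0+0+0+0+0+0+0+1+1+1+1+1 mod 2 = 1
Syndrome = 1001
Column 9 of H equals this syndrome → error at bit 9 (1-indexed).
Flip bit 9: 011011000011111 → 011011001011111
Extract data bits at positions {3,5,6,7,9,10,11,12,13,14,15}: 11101011111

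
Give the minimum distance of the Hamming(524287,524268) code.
d_min = 3 (every single-error-correcting Hamming code has d_min = 3).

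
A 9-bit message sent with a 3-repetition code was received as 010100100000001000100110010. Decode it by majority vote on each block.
Split into 3-bit blocks and majority-vote each:
  block 1 = 010: 1 ones, 2 zeros → 0
  block 2 = 100: 1 ones, 2 zeros → 0
  block 3 = 100: 1 ones, 2 zeros → 0
  block 4 = 000: 0 ones, 3 zeros → 0
  block 5 = 001: 1 ones, 2 zeros → 0
  block 6 = 000: 0 ones, 3 zeros → 0
  block 7 = 100: 1 ones, 2 zeros → 0
  block 8 = 110: 2 ones, 1 zeros → 1
  block 9 = 010: 1 ones, 2 zeros → 0
Decoded = 000000010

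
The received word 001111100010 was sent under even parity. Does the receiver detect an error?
Sum of received bits: 0+0+1+1+1+1+1+0+0+0+1+0 = 6; 6 mod 2 = 0. Result is 0 → no error detected.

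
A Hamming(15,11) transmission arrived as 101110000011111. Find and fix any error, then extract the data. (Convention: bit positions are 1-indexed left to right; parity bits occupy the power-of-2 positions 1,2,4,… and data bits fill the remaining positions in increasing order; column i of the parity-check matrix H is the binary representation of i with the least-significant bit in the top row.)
Syndrome s = H · r^T (mod 2), r = 101110000011111:
  s[0] = (101010101010101)·(101110000011111) mod 2 = 1+0+1+0+1+0+0+0+0+0+1+0+1+0+1 mod 2 = 0
  s[1] = (011001100110011)·(101110000011111) mod 2 = 0+0+1+0+0+0+0+0+0+0+1+0+0+1+1 mod 2 = 0
  s[2] = (000111100001111)·(101110000011111) mod 2 = 0+0+0+1+1+0+0+0+0+0+0+1+1+1+1 mod 2 = 0
  s[3] = (000000011111111)·(101110000011111) mod 2 = 0+0+0+0+0+0+0+0+0+0+1+1+1+1+1 mod 2 = 1
Syndrome = 0001
Column 8 of H equals this syndrome → error at bit 8 (1-indexed).
Flip bit 8: 101110000011111 → 101110010011111
Extract data bits at positions {3,5,6,7,9,10,11,12,13,14,15}: 11000011111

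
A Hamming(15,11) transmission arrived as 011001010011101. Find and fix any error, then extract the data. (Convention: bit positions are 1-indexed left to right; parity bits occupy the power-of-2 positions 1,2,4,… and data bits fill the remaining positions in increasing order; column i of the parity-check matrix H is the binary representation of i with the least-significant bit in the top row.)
Syndrome s = H · r^T (mod 2), r = 011001010011101:
  s[0] = (101010101010101)·(011001010011101) mod 2 = 0+0+1+0+0+0+0+0+0+0+1+0+1+0+1 mod 2 = 0
  s[1] = (011001100110011)·(011001010011101) mod 2 = 0+1+1+0+0+1+0+0+0+0+1+0+0+0+1 mod 2 = 1
  s[2] = (000111100001111)·(011001010011101) mod 2 = 0+0+0+0+0+1+0+0+0+0+0+1+1+0+1 mod 2 = 0
  s[3] = (000000011111111)·(011001010011101) mod 2 = 0+0+0+0+0+0+0+1+0+0+1+1+1+0+1 mod 2 = 1
Syndrome = 0101
Column 10 of H equals this syndrome → error at bit 10 (1-indexed).
Flip bit 10: 011001010011101 → 011001010111101
Extract data bits at positions {3,5,6,7,9,10,11,12,13,14,15}: 10100111101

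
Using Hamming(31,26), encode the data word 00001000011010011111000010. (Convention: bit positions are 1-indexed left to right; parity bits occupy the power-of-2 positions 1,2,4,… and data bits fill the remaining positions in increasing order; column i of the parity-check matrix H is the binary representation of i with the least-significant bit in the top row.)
Codeword c = d · G (mod 2), d = 00001000011010011111000010:
  c[0] = d·G[:,0] = (00001000011010011111000010)·(11011010101101010101010101) mod 2 = 0+0+0+0+1+0+0+0+0+0+1+0+0+0+0+1+0+1+0+1+0+0+0+0+0+0 mod 2 = 1
  c[1] = d·G[:,1] = (00001000011010011111000010)·(10110110011011001100110011) mod 2 = 0+0+0+0+0+0+0+0+0+1+1+0+1+0+0+0+1+1+0+0+0+0+0+0+1+0 mod 2 = 0
  c[2] = d·G[:,2] = (00001000011010011111000010)·(10000000000000000000000000) mod 2 = 0+0+0+0+0+0+0+0+0+0+0+0+0+0+0+0+0+0+0+0+0+0+0+0+0+0 mod 2 = 0
  c[3] = d·G[:,3] = (00001000011010011111000010)·(01110001111000111100001111) mod 2 = 0+0+0+0+0+0+0+0+0+1+1+0+0+0+0+1+1+1+0+0+0+0+0+0+1+0 mod 2 = 0
  c[4] = d·G[:,4] = (00001000011010011111000010)·(01000000000000000000000000) mod 2 = 0+0+0+0+0+0+0+0+0+0+0+0+0+0+0+0+0+0+0+0+0+0+0+0+0+0 mod 2 = 0
  c[5] = d·G[:,5] = (00001000011010011111000010)·(00100000000000000000000000) mod 2 = 0+0+0+0+0+0+0+0+0+0+0+0+0+0+0+0+0+0+0+0+0+0+0+0+0+0 mod 2 = 0
  c[6] = d·G[:,6] = (00001000011010011111000010)·(00010000000000000000000000) mod 2 = 0+0+0+0+0+0+0+0+0+0+0+0+0+0+0+0+0+0+0+0+0+0+0+0+0+0 mod 2 = 0
  c[7] = d·G[:,7] = (00001000011010011111000010)·(00001111111000000011111111) mod 2 = 0+0+0+0+1+0+0+0+0+1+1+0+0+0+0+0+0+0+1+1+0+0+0+0+1+0 mod 2 = 0
  c[8] = d·G[:,8] = (00001000011010011111000010)·(00001000000000000000000000) mod 2 = 0+0+0+0+1+0+0+0+0+0+0+0+0+0+0+0+0+0+0+0+0+0+0+0+0+0 mod 2 = 1
  c[9] = d·G[:,9] = (00001000011010011111000010)·(00000100000000000000000000) mod 2 = 0+0+0+0+0+0+0+0+0+0+0+0+0+0+0+0+0+0+0+0+0+0+0+0+0+0 mod 2 = 0
  c[10] = d·G[:,10] = (00001000011010011111000010)·(00000010000000000000000000) mod 2 = 0+0+0+0+0+0+0+0+0+0+0+0+0+0+0+0+0+0+0+0+0+0+0+0+0+0 mod 2 = 0
  c[11] = d·G[:,11] = (00001000011010011111000010)·(00000001000000000000000000) mod 2 = 0+0+0+0+0+0+0+0+0+0+0+0+0+0+0+0+0+0+0+0+0+0+0+0+0+0 mod 2 = 0
  c[12] = d·G[:,12] = (00001000011010011111000010)·(00000000100000000000000000) mod 2 = 0+0+0+0+0+0+0+0+0+0+0+0+0+0+0+0+0+0+0+0+0+0+0+0+0+0 mod 2 = 0
  c[13] = d·G[:,13] = (00001000011010011111000010)·(00000000010000000000000000) mod 2 = 0+0+0+0+0+0+0+0+0+1+0+0+0+0+0+0+0+0+0+0+0+0+0+0+0+0 mod 2 = 1
  c[14] = d·G[:,14] = (00001000011010011111000010)·(00000000001000000000000000) mod 2 = 0+0+0+0+0+0+0+0+0+0+1+0+0+0+0+0+0+0+0+0+0+0+0+0+0+0 mod 2 = 1
  c[15] = d·G[:,15] = (00001000011010011111000010)·(00000000000111111111111111) mod 2 = 0+0+0+0+0+0+0+0+0+0+0+0+1+0+0+1+1+1+1+1+0+0+0+0+1+0 mod 2 = 1
  c[16] = d·G[:,16] = (00001000011010011111000010)·(00000000000100000000000000) mod 2 = 0+0+0+0+0+0+0+0+0+0+0+0+0+0+0+0+0+0+0+0+0+0+0+0+0+0 mod 2 = 0
  c[17] = d·G[:,17] = (00001000011010011111000010)·(00000000000010000000000000) mod 2 = 0+0+0+0+0+0+0+0+0+0+0+0+1+0+0+0+0+0+0+0+0+0+0+0+0+0 mod 2 = 1
  c[18] = d·G[:,18] = (00001000011010011111000010)·(00000000000001000000000000) mod 2 = 0+0+0+0+0+0+0+0+0+0+0+0+0+0+0+0+0+0+0+0+0+0+0+0+0+0 mod 2 = 0
  c[19] = d·G[:,19] = (00001000011010011111000010)·(00000000000000100000000000) mod 2 = 0+0+0+0+0+0+0+0+0+0+0+0+0+0+0+0+0+0+0+0+0+0+0+0+0+0 mod 2 = 0
  c[20] = d·G[:,20] = (00001000011010011111000010)·(00000000000000010000000000) mod 2 = 0+0+0+0+0+0+0+0+0+0+0+0+0+0+0+1+0+0+0+0+0+0+0+0+0+0 mod 2 = 1
  c[21] = d·G[:,21] = (00001000011010011111000010)·(00000000000000001000000000) mod 2 = 0+0+0+0+0+0+0+0+0+0+0+0+0+0+0+0+1+0+0+0+0+0+0+0+0+0 mod 2 = 1
  c[22] = d·G[:,22] = (00001000011010011111000010)·(00000000000000000100000000) mod 2 = 0+0+0+0+0+0+0+0+0+0+0+0+0+0+0+0+0+1+0+0+0+0+0+0+0+0 mod 2 = 1
  c[23] = d·G[:,23] = (00001000011010011111000010)·(00000000000000000010000000) mod 2 = 0+0+0+0+0+0+0+0+0+0+0+0+0+0+0+0+0+0+1+0+0+0+0+0+0+0 mod 2 = 1
  c[24] = d·G[:,24] = (00001000011010011111000010)·(00000000000000000001000000) mod 2 = 0+0+0+0+0+0+0+0+0+0+0+0+0+0+0+0+0+0+0+1+0+0+0+0+0+0 mod 2 = 1
  c[25] = d·G[:,25] = (00001000011010011111000010)·(00000000000000000000100000) mod 2 = 0+0+0+0+0+0+0+0+0+0+0+0+0+0+0+0+0+0+0+0+0+0+0+0+0+0 mod 2 = 0
  c[26] = d·G[:,26] = (00001000011010011111000010)·(00000000000000000000010000) mod 2 = 0+0+0+0+0+0+0+0+0+0+0+0+0+0+0+0+0+0+0+0+0+0+0+0+0+0 mod 2 = 0
  c[27] = d·G[:,27] = (00001000011010011111000010)·(00000000000000000000001000) mod 2 = 0+0+0+0+0+0+0+0+0+0+0+0+0+0+0+0+0+0+0+0+0+0+0+0+0+0 mod 2 = 0
  c[28] = d·G[:,28] = (00001000011010011111000010)·(00000000000000000000000100) mod 2 = 0+0+0+0+0+0+0+0+0+0+0+0+0+0+0+0+0+0+0+0+0+0+0+0+0+0 mod 2 = 0
  c[29] = d·G[:,29] = (00001000011010011111000010)·(00000000000000000000000010) mod 2 = 0+0+0+0+0+0+0+0+0+0+0+0+0+0+0+0+0+0+0+0+0+0+0+0+1+0 mod 2 = 1
  c[30] = d·G[:,30] = (00001000011010011111000010)·(00000000000000000000000001) mod 2 = 0+0+0+0+0+0+0+0+0+0+0+0+0+0+0+0+0+0+0+0+0+0+0+0+0+0 mod 2 = 0
Codeword = 1000000010000111010011111000010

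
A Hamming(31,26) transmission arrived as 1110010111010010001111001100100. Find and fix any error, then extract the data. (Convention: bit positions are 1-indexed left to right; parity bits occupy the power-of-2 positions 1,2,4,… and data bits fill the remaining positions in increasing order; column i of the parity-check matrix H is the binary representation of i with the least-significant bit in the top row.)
Syndrome s = H · r^T (mod 2), r = 1110010111010010001111001100100:
  s[0] = (1010101010101010101010101010101)·(1110010111010010001111001100100) mod 2 = 1+0+1+0+0+0+0+0+1+0+0+0+0+0+1+0+0+0+1+0+1+0+0+0+1+0+0+0+1+0+0 mod 2 = 0
  s[1] = (0110011001100110011001100110011)·(1110010111010010001111001100100) mod 2 = 0+1+1+0+0+1+0+0+0+1+0+0+0+0+1+0+0+0+1+0+0+1+0+0+0+1+0+0+0+0+0 mod 2 = 0
  s[2] = (0001111000011110000111100001111)·(1110010111010010001111001100100) mod 2 = 0+0+0+0+0+1+0+0+0+0+0+1+0+0+1+0+0+0+0+1+1+1+0+0+0+0+0+0+1+0+0 mod 2 = 1
  s[3] = (0000000111111110000000011111111)·(1110010111010010001111001100100) mod 2 = 0+0+0+0+0+0+0+1+1+1+0+1+0+0+1+0+0+0+0+0+0+0+0+0+1+1+0+0+1+0+0 mod 2 = 0
  s[4] = (0000000000000001111111111111111)·(1110010111010010001111001100100) mod 2 = 0+0+0+0+0+0+0+0+0+0+0+0+0+0+0+0+0+0+1+1+1+1+0+0+1+1+0+0+1+0+0 mod 2 = 1
Syndrome = 00101
Column 20 of H equals this syndrome → error at bit 20 (1-indexed).
Flip bit 20: 1110010111010010001111001100100 → 1110010111010010001011001100100
Extract data bits at positions {3,5,6,7,9,10,11,12,13,14,15,17,18,19,20,21,22,23,24,25,26,27,28,29,30,31}: 10101101001001011001100100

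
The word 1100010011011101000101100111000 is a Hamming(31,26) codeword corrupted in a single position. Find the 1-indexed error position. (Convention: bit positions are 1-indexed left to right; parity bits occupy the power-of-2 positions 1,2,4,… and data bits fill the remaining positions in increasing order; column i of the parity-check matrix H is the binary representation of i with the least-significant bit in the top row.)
Syndrome s = H · r^T (mod 2), r = 1100010011011101000101100111000:
  s[0] = (1010101010101010101010101010101)·(1100010011011101000101100111000) mod 2 = 1+0+0+0+0+0+0+0+1+0+0+0+1+0+0+0+0+0+0+0+0+0+1+0+0+0+1+0+0+0+0 mod 2 = 1
  s[1] = (0110011001100110011001100110011)·(1100010011011101000101100111000) mod 2 = 0+1+0+0+0+1+0+0+0+1+0+0+0+1+0+0+0+0+0+0+0+1+1+0+0+1+1+0+0+0+0 mod 2 = 0
  s[2] = (0001111000011110000111100001111)·(1100010011011101000101100111000) mod 2 = 0+0+0+0+0+1+0+0+0+0+0+1+1+1+0+0+0+0+0+1+0+1+1+0+0+0+0+1+0+0+0 mod 2 = 0
  s[3] = (0000000111111110000000011111111)·(1100010011011101000101100111000) mod 2 = 0+0+0+0+0+0+0+0+1+1+0+1+1+1+0+0+0+0+0+0+0+0+0+0+0+1+1+1+0+0+0 mod 2 = 0
  s[4] = (0000000000000001111111111111111)·(1100010011011101000101100111000) mod 2 = 0+0+0+0+0+0+0+0+0+0+0+0+0+0+0+1+0+0+0+1+0+1+1+0+0+1+1+1+0+0+0 mod 2 = 1
Syndrome = 10001
Column i of H is the binary representation of i, so the syndrome is the binary index of the flipped bit.
Read s = 10001 with s[0] as LSB: 1·2^0 + 0·2^1 + 0·2^2 + 0·2^3 + 1·2^4 = 17.
Error is at bit position 17.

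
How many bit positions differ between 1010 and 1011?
XOR = 0001, count of 1s = 1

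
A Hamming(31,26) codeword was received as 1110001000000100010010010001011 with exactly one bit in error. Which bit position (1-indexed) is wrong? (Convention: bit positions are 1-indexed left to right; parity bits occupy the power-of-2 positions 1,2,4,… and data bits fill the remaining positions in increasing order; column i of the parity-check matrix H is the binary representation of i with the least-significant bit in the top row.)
Syndrome s = H · r^T (mod 2), r = 1110001000000100010010010001011:
  s[0] = (1010101010101010101010101010101)·(1110001000000100010010010001011) mod 2 = 1+0+1+0+0+0+1+0+0+0+0+0+0+0+0+0+0+0+0+0+1+0+0+0+0+0+0+0+0+0+1 mod 2 = 1
  s[1] = (0110011001100110011001100110011)·(1110001000000100010010010001011) mod 2 = 0+1+1+0+0+0+1+0+0+0+0+0+0+1+0+0+0+1+0+0+0+0+0+0+0+0+0+0+0+1+1 mod 2 = 1
  s[2] = (0001111000011110000111100001111)·(1110001000000100010010010001011) mod 2 = 0+0+0+0+0+0+1+0+0+0+0+0+0+1+0+0+0+0+0+0+1+0+0+0+0+0+0+1+0+1+1 mod 2 = 0
  s[3] = (0000000111111110000000011111111)·(1110001000000100010010010001011) mod 2 = 0+0+0+0+0+0+0+0+0+0+0+0+0+1+0+0+0+0+0+0+0+0+0+1+0+0+0+1+0+1+1 mod 2 = 1
  s[4] = (0000000000000001111111111111111)·(1110001000000100010010010001011) mod 2 = 0+0+0+0+0+0+0+0+0+0+0+0+0+0+0+0+0+1+0+0+1+0+0+1+0+0+0+1+0+1+1 mod 2 = 0
Syndrome = 11010
Column i of H is the binary representation of i, so the syndrome is the binary index of the flipped bit.
Read s = 11010 with s[0] as LSB: 1·2^0 + 1·2^1 + 0·2^2 + 1·2^3 + 0·2^4 = 11.
Error is at bit position 11.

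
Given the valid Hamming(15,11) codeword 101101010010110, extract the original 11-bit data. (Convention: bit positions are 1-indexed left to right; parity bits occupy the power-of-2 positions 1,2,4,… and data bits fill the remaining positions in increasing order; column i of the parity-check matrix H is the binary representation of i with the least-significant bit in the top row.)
Parity bits occupy power-of-2 positions; data bits are at positions {3,5,6,7,9,10,11,12,13,14,15} (1-indexed).
Extract: c[3]=1 c[5]=0 c[6]=1 c[7]=0 c[9]=0 c[10]=0 c[11]=1 c[12]=0 c[13]=1 c[14]=1 c[15]=0
Data = 10100010110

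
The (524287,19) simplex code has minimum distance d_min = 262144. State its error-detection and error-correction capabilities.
Detection only: up to d_min − 1 = 262143 errors.
Correction: up to ⌊(d_min − 1)/2⌋ = ⌊262143/2⌋ = 131071 errors.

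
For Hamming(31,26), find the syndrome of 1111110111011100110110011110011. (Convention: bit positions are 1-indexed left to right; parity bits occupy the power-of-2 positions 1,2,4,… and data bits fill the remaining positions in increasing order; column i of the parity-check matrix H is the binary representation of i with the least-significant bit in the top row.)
Syndrome s = H · r^T (mod 2), r = 1111110111011100110110011110011:
  s[0] = (1010101010101010101010101010101)·(1111110111011100110110011110011) mod 2 = 1+0+1+0+1+0+0+0+1+0+0+0+1+0+0+0+1+0+0+0+1+0+0+0+1+0+1+0+0+0+1 mod 2 = 0
  s[1] = (0110011001100110011001100110011)·(1111110111011100110110011110011) mod 2 = 0+1+1+0+0+1+0+0+0+1+0+0+0+1+0+0+0+1+0+0+0+0+0+0+0+1+1+0+0+1+1 mod 2 = 0
  s[2] = (0001111000011110000111100001111)·(1111110111011100110110011110011) mod 2 = 0+0+0+1+1+1+0+0+0+0+0+1+1+1+0+0+0+0+0+1+1+0+0+0+0+0+0+0+0+1+1 mod 2 = 0
  s[3] = (0000000111111110000000011111111)·(1111110111011100110110011110011) mod 2 = 0+0+0+0+0+0+0+1+1+1+0+1+1+1+0+0+0+0+0+0+0+0+0+1+1+1+1+0+0+1+1 mod 2 = 0
  s[4] = (0000000000000001111111111111111)·(1111110111011100110110011110011) mod 2 = 0+0+0+0+0+0+0+0+0+0+0+0+0+0+0+0+1+1+0+1+1+0+0+1+1+1+1+0+0+1+1 mod 2 = 0
Syndrome = 00000
s = 0: no error detected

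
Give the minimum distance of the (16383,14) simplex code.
d_min = 8192 (every nonzero codeword of the simplex code S_14 has weight 2^(r−1) = 8192).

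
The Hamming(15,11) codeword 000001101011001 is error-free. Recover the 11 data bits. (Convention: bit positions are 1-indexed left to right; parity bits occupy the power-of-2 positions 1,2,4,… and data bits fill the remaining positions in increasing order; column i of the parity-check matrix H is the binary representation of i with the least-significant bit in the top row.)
Parity bits occupy power-of-2 positions; data bits are at positions {3,5,6,7,9,10,11,12,13,14,15} (1-indexed).
Extract: c[3]=0 c[5]=0 c[6]=1 c[7]=1 c[9]=1 c[10]=0 c[11]=1 c[12]=1 c[13]=0 c[14]=0 c[15]=1
Data = 00111011001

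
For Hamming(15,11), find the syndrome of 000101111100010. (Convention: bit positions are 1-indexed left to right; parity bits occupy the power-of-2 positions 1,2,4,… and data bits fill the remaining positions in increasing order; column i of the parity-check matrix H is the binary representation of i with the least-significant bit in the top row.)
Syndrome s = H · r^T (mod 2), r = 000101111100010:
  s[0] = (101010101010101)·(000101111100010) mod 2 = 0+0+0+0+0+0+1+0+1+0+0+0+0+0+0 mod 2 = 0
  s[1] = (011001100110011)·(000101111100010) mod 2 = 0+0+0+0+0+1+1+0+0+1+0+0+0+1+0 mod 2 = 0
  s[2] = (000111100001111)·(000101111100010) mod 2 = 0+0+0+1+0+1+1+0+0+0+0+0+0+1+0 mod 2 = 0
  s[3] = (000000011111111)·(000101111100010) mod 2 = 0+0+0+0+0+0+0+1+1+1+0+0+0+1+0 mod 2 = 0
Syndrome = 0000
s = 0: no error detected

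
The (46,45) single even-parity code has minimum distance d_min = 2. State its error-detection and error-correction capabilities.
Detection only: up to d_min − 1 = 1 errors.
Correction: up to ⌊(d_min − 1)/2⌋ = ⌊1/2⌋ = 0 errors.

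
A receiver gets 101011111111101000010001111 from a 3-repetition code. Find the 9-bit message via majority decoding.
Split into 3-bit blocks and majority-vote each:
  block 1 = 101: 2 ones, 1 zeros → 1
  block 2 = 011: 2 ones, 1 zeros → 1
  block 3 = 111: 3 ones, 0 zeros → 1
  block 4 = 111: 3 ones, 0 zeros → 1
  block 5 = 101: 2 ones, 1 zeros → 1
  block 6 = 000: 0 ones, 3 zeros → 0
  block 7 = 010: 1 ones, 2 zeros → 0
  block 8 = 001: 1 ones, 2 zeros → 0
  block 9 = 111: 3 ones, 0 zeros → 1
Decoded = 111110001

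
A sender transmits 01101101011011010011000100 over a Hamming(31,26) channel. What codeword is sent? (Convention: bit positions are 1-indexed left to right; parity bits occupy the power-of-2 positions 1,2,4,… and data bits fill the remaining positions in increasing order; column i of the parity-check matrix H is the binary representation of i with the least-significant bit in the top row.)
Codeword c = d · G (mod 2), d = 01101101011011010011000100:
  c[0] = d·G[:,0] = (01101101011011010011000100)·(11011010101101010101010101) mod 2 = 0+1+0+0+1+0+0+0+0+0+1+0+0+1+0+1+0+0+0+1+0+0+0+1+0+0 mod 2 = 1
  c[1] = d·G[:,1] = (01101101011011010011000100)·(10110110011011001100110011) mod 2 = 0+0+1+0+0+1+0+0+0+1+1+0+1+1+0+0+0+0+0+0+0+0+0+0+0+0 mod 2 = 0
  c[2] = d·G[:,2] = (01101101011011010011000100)·(10000000000000000000000000) mod 2 = 0+0+0+0+0+0+0+0+0+0+0+0+0+0+0+0+0+0+0+0+0+0+0+0+0+0 mod 2 = 0
  c[3] = d·G[:,3] = (01101101011011010011000100)·(01110001111000111100001111) mod 2 = 0+1+1+0+0+0+0+1+0+1+1+0+0+0+0+1+0+0+0+0+0+0+0+1+0+0 mod 2 = 1
  c[4] = d·G[:,4] = (01101101011011010011000100)·(01000000000000000000000000) mod 2 = 0+1+0+0+0+0+0+0+0+0+0+0+0+0+0+0+0+0+0+0+0+0+0+0+0+0 mod 2 = 1
  c[5] = d·G[:,5] = (01101101011011010011000100)·(00100000000000000000000000) mod 2 = 0+0+1+0+0+0+0+0+0+0+0+0+0+0+0+0+0+0+0+0+0+0+0+0+0+0 mod 2 = 1
  c[6] = d·G[:,6] = (01101101011011010011000100)·(00010000000000000000000000) mod 2 = 0+0+0+0+0+0+0+0+0+0+0+0+0+0+0+0+0+0+0+0+0+0+0+0+0+0 mod 2 = 0
  c[7] = d·G[:,7] = (01101101011011010011000100)·(00001111111000000011111111) mod 2 = 0+0+0+0+1+1+0+1+0+1+1+0+0+0+0+0+0+0+1+1+0+0+0+1+0+0 mod 2 = 0
  c[8] = d·G[:,8] = (01101101011011010011000100)·(00001000000000000000000000) mod 2 = 0+0+0+0+1+0+0+0+0+0+0+0+0+0+0+0+0+0+0+0+0+0+0+0+0+0 mod 2 = 1
  c[9] = d·G[:,9] = (01101101011011010011000100)·(00000100000000000000000000) mod 2 = 0+0+0+0+0+1+0+0+0+0+0+0+0+0+0+0+0+0+0+0+0+0+0+0+0+0 mod 2 = 1
  c[10] = d·G[:,10] = (01101101011011010011000100)·(00000010000000000000000000) mod 2 = 0+0+0+0+0+0+0+0+0+0+0+0+0+0+0+0+0+0+0+0+0+0+0+0+0+0 mod 2 = 0
  c[11] = d·G[:,11] = (01101101011011010011000100)·(00000001000000000000000000) mod 2 = 0+0+0+0+0+0+0+1+0+0+0+0+0+0+0+0+0+0+0+0+0+0+0+0+0+0 mod 2 = 1
  c[12] = d·G[:,12] = (01101101011011010011000100)·(00000000100000000000000000) mod 2 = 0+0+0+0+0+0+0+0+0+0+0+0+0+0+0+0+0+0+0+0+0+0+0+0+0+0 mod 2 = 0
  c[13] = d·G[:,13] = (01101101011011010011000100)·(00000000010000000000000000) mod 2 = 0+0+0+0+0+0+0+0+0+1+0+0+0+0+0+0+0+0+0+0+0+0+0+0+0+0 mod 2 = 1
  c[14] = d·G[:,14] = (01101101011011010011000100)·(00000000001000000000000000) mod 2 = 0+0+0+0+0+0+0+0+0+0+1+0+0+0+0+0+0+0+0+0+0+0+0+0+0+0 mod 2 = 1
  c[15] = d·G[:,15] = (01101101011011010011000100)·(00000000000111111111111111) mod 2 = 0+0+0+0+0+0+0+0+0+0+0+0+1+1+0+1+0+0+1+1+0+0+0+1+0+0 mod 2 = 0
  c[16] = d·G[:,16] = (01101101011011010011000100)·(00000000000100000000000000) mod 2 = 0+0+0+0+0+0+0+0+0+0+0+0+0+0+0+0+0+0+0+0+0+0+0+0+0+0 mod 2 = 0
  c[17] = d·G[:,17] = (01101101011011010011000100)·(00000000000010000000000000) mod 2 = 0+0+0+0+0+0+0+0+0+0+0+0+1+0+0+0+0+0+0+0+0+0+0+0+0+0 mod 2 = 1
  c[18] = d·G[:,18] = (01101101011011010011000100)·(00000000000001000000000000) mod 2 = 0+0+0+0+0+0+0+0+0+0+0+0+0+1+0+0+0+0+0+0+0+0+0+0+0+0 mod 2 = 1
  c[19] = d·G[:,19] = (01101101011011010011000100)·(00000000000000100000000000) mod 2 = 0+0+0+0+0+0+0+0+0+0+0+0+0+0+0+0+0+0+0+0+0+0+0+0+0+0 mod 2 = 0
  c[20] = d·G[:,20] = (01101101011011010011000100)·(00000000000000010000000000) mod 2 = 0+0+0+0+0+0+0+0+0+0+0+0+0+0+0+1+0+0+0+0+0+0+0+0+0+0 mod 2 = 1
  c[21] = d·G[:,21] = (01101101011011010011000100)·(00000000000000001000000000) mod 2 = 0+0+0+0+0+0+0+0+0+0+0+0+0+0+0+0+0+0+0+0+0+0+0+0+0+0 mod 2 = 0
  c[22] = d·G[:,22] = (01101101011011010011000100)·(00000000000000000100000000) mod 2 = 0+0+0+0+0+0+0+0+0+0+0+0+0+0+0+0+0+0+0+0+0+0+0+0+0+0 mod 2 = 0
  c[23] = d·G[:,23] = (01101101011011010011000100)·(00000000000000000010000000) mod 2 = 0+0+0+0+0+0+0+0+0+0+0+0+0+0+0+0+0+0+1+0+0+0+0+0+0+0 mod 2 = 1
  c[24] = d·G[:,24] = (01101101011011010011000100)·(00000000000000000001000000) mod 2 = 0+0+0+0+0+0+0+0+0+0+0+0+0+0+0+0+0+0+0+1+0+0+0+0+0+0 mod 2 = 1
  c[25] = d·G[:,25] = (01101101011011010011000100)·(00000000000000000000100000) mod 2 = 0+0+0+0+0+0+0+0+0+0+0+0+0+0+0+0+0+0+0+0+0+0+0+0+0+0 mod 2 = 0
  c[26] = d·G[:,26] = (01101101011011010011000100)·(00000000000000000000010000) mod 2 = 0+0+0+0+0+0+0+0+0+0+0+0+0+0+0+0+0+0+0+0+0+0+0+0+0+0 mod 2 = 0
  c[27] = d·G[:,27] = (01101101011011010011000100)·(00000000000000000000001000) mod 2 = 0+0+0+0+0+0+0+0+0+0+0+0+0+0+0+0+0+0+0+0+0+0+0+0+0+0 mod 2 = 0
  c[28] = d·G[:,28] = (01101101011011010011000100)·(00000000000000000000000100) mod 2 = 0+0+0+0+0+0+0+0+0+0+0+0+0+0+0+0+0+0+0+0+0+0+0+1+0+0 mod 2 = 1
  c[29] = d·G[:,29] = (01101101011011010011000100)·(00000000000000000000000010) mod 2 = 0+0+0+0+0+0+0+0+0+0+0+0+0+0+0+0+0+0+0+0+0+0+0+0+0+0 mod 2 = 0
  c[30] = d·G[:,30] = (01101101011011010011000100)·(00000000000000000000000001) mod 2 = 0+0+0+0+0+0+0+0+0+0+0+0+0+0+0+0+0+0+0+0+0+0+0+0+0+0 mod 2 = 0
Codeword = 1001110011010110011010011000100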